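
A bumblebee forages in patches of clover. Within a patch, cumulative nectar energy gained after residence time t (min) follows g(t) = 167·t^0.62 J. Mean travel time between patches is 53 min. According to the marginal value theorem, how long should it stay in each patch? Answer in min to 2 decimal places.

Optimal t* satisfies g'(t*) = g(t*)/(T + t*).
g'(t) = 0.62·167·t^-0.38. Setting 0.62·167·t^-0.38 = 167·t^0.62/(53+t) gives 0.62(53+t) = t, so 0.38·t = 0.62×53.
t* = 0.62×53/0.38 = 86.47 min.

86.47 min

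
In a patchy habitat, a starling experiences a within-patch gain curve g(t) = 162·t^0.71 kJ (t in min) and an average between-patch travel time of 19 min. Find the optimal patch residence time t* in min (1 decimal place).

Optimal t* satisfies g'(t*) = g(t*)/(T + t*).
g'(t) = 0.71·162·t^-0.29. Setting 0.71·162·t^-0.29 = 162·t^0.71/(19+t) gives 0.71(19+t) = t, so 0.29·t = 0.71×19.
t* = 0.71×19/0.29 = 46.52 min.

46.5 min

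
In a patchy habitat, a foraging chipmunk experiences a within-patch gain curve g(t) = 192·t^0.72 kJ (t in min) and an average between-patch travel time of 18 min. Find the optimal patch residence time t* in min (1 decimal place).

46.3 min

Optimal t* satisfies g'(t*) = g(t*)/(T + t*).
g'(t) = 0.72·192·t^-0.28. Setting 0.72·192·t^-0.28 = 192·t^0.72/(18+t) gives 0.72(18+t) = t, so 0.28·t = 0.72×18.
t* = 0.72×18/0.28 = 46.29 min.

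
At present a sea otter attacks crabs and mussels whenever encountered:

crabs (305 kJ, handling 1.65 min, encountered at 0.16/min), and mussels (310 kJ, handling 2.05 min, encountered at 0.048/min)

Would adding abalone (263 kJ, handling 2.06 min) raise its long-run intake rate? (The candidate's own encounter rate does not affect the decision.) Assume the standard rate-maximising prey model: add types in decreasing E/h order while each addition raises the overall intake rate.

Intake rate on the current diet: R = (0.16×305 + 0.048×310) / (1 + 0.16×1.65 + 0.048×2.05) = 63.68/1.362 = 46.74 kJ/min.
Profitability of abalone: 263/2.06 = 127.7 kJ/min.
127.7 > 46.74, so adding abalone raises the average — include it.

Yes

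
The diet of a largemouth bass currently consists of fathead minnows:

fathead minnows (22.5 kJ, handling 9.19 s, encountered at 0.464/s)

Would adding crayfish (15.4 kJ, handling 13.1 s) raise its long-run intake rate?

Current rate: (0.464×22.5)/(1 + 0.464×9.19) = 1.983 kJ/s.
crayfish: E/h = 15.4/13.1 = 1.176 kJ/s.
Since 1.176 < R, time spent handling crayfish is better spent searching.

No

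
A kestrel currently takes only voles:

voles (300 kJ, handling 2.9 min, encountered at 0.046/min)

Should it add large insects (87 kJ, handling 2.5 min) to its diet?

Yes

On voles alone, R = ΣλE/(1+Σλh) = 13.8/1.133 = 12.18 kJ/min.
Profitability of large insects: 87/2.5 = 34.8 kJ/min.
Since 34.8 > R, including large insects increases the long-run rate.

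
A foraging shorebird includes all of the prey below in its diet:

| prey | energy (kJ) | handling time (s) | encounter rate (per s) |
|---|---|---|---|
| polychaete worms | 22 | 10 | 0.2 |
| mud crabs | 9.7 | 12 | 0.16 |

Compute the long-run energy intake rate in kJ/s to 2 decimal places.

1.21 kJ/s

R = (0.2×22 + 0.16×9.7) / (1 + 0.2×10 + 0.16×12) = 5.952/4.92 = 1.21 kJ/s.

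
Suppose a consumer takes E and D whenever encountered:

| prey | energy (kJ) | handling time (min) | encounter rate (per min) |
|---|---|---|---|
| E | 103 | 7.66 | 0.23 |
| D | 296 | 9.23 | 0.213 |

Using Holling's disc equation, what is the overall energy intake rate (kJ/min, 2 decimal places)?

R = (0.23×103 + 0.213×296) / (1 + 0.23×7.66 + 0.213×9.23) = 86.74/4.728 = 18.35 kJ/min.

18.35 kJ/min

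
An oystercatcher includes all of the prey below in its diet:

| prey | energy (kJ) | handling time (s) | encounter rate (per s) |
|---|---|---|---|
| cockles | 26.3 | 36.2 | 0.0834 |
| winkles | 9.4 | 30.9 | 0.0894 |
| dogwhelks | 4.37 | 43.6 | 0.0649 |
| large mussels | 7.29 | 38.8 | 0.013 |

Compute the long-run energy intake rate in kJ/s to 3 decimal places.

0.337 kJ/s

R = Σλ_iE_i / (1 + Σλ_ih_i)
Numerator: 0.0834×26.3 + 0.0894×9.4 + 0.0649×4.37 + 0.013×7.29 = 3.412
Denominator: 1 + 0.0834×36.2 + 0.0894×30.9 + 0.0649×43.6 + 0.013×38.8 = 10.12
R = 3.412/10.12 = 0.3373 kJ/s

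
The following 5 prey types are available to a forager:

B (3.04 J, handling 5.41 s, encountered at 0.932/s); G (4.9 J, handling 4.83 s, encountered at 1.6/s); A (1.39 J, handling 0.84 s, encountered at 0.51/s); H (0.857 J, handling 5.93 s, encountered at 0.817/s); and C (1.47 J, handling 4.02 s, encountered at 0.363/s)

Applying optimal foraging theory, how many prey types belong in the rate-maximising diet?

Rank by E/h (J/s): A 1.65, G 1.01, B 0.562, C 0.366, H 0.145. Include each in turn until the next type's E/h falls below the running intake rate.
Rate on top 1: 0.4963. G: 1.01 > 0.4963 → include.
Rate on top 2: 0.9337. B: 0.562 < 0.9337 → exclude; stop.
Optimal diet: A, G — 2 of 5 types.

2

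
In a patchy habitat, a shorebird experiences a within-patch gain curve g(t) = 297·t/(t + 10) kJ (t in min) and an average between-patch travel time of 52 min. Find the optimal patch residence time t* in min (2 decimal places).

22.80 min

Maximise g(t)/(T+t): set derivative to zero → g'(t)(T+t) = g(t).
g'(t) = 297·10/(t + 10)². Setting 297·10/(t+10)² = 297t/[(t+10)(52+t)] gives 10(52+t) = t(t+10), so t² = 10×52 = 520.
t* = √520 = 22.8 min.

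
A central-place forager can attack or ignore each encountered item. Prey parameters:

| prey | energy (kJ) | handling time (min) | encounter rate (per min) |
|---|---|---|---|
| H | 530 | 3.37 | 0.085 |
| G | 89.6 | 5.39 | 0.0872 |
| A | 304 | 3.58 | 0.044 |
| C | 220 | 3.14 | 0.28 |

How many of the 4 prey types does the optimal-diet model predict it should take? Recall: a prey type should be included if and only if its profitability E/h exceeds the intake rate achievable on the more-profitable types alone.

Rank by E/h (kJ/min): H 157, A 84.9, C 70.1, G 16.6. Include each in turn until the next type's E/h falls below the running intake rate.
Rate on top 1: 35.02. A: 84.9 > 35.02 → include.
Rate on top 2: 40.46. C: 70.1 > 40.46 → include.
Rate on top 3: 51.66. G: 16.6 < 51.66 → exclude; stop.
Optimal diet: H, A, C — 3 of 4 types.

3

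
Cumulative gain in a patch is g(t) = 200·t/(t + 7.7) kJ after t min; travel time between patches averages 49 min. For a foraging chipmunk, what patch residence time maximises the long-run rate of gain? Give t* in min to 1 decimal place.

19.4 min

Maximise g(t)/(T+t): set derivative to zero → g'(t)(T+t) = g(t).
g'(t) = 200·7.7/(t + 7.7)². Setting 200·7.7/(t+7.7)² = 200t/[(t+7.7)(49+t)] gives 7.7(49+t) = t(t+7.7), so t² = 7.7×49 = 377.3.
t* = √377.3 = 19.42 min.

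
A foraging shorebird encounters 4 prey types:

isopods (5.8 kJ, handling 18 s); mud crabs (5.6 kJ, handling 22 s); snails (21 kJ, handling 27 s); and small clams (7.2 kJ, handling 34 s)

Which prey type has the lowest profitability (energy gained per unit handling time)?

small clams

In descending order of E/h:
snails: 21/27 = 0.778 kJ/s
isopods: 5.8/18 = 0.322 kJ/s
mud crabs: 5.6/22 = 0.255 kJ/s
small clams: 7.2/34 = 0.212 kJ/s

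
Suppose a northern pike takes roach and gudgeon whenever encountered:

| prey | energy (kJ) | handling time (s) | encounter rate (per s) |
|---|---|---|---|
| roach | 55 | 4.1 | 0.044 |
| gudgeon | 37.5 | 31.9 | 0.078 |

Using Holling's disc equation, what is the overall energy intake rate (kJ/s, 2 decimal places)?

1.46 kJ/s

R = Σλ_iE_i / (1 + Σλ_ih_i)
Numerator: 0.044×55 + 0.078×37.5 = 5.345
Denominator: 1 + 0.044×4.1 + 0.078×31.9 = 3.669
R = 5.345/3.669 = 1.457 kJ/s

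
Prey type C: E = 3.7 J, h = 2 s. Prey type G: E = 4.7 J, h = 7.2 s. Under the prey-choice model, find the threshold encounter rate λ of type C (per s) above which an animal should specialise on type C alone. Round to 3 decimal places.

At the threshold, the rate on type C alone equals the profitability of type G: λ·3.7/(1 + λ·2) = 4.7/7.2 = 0.6528.
Rearranging, λ(3.7 − 0.6528×2) = 0.6528, so λ = 0.6528/2.394 = 0.2726 per s.

0.273 per s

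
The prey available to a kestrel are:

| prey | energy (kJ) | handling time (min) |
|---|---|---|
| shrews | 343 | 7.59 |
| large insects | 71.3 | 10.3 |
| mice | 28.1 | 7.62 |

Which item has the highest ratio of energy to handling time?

shrews

In descending order of E/h:
shrews: 343/7.59 = 45.2 kJ/min
large insects: 71.3/10.3 = 6.92 kJ/min
mice: 28.1/7.62 = 3.69 kJ/min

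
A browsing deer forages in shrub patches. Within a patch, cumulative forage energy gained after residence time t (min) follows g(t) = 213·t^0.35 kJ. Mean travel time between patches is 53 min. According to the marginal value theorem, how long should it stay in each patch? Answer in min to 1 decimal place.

28.5 min

Maximise g(t)/(T+t): set derivative to zero → g'(t)(T+t) = g(t).
g'(t) = 0.35·213·t^-0.65. Setting 0.35·213·t^-0.65 = 213·t^0.35/(53+t) gives 0.35(53+t) = t, so 0.65·t = 0.35×53.
t* = 0.35×53/0.65 = 28.54 min.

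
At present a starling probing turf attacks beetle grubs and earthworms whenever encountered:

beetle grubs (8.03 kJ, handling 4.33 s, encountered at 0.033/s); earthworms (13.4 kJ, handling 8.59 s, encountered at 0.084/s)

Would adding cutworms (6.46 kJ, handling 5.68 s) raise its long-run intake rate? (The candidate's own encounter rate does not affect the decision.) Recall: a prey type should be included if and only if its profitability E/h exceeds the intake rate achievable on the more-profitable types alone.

Intake rate on the current diet: R = (0.033×8.03 + 0.084×13.4) / (1 + 0.033×4.33 + 0.084×8.59) = 1.391/1.864 = 0.7458 kJ/s.
Profitability of cutworms: 6.46/5.68 = 1.137 kJ/s.
1.137 > 0.7458, so adding cutworms raises the average — include it.

Yes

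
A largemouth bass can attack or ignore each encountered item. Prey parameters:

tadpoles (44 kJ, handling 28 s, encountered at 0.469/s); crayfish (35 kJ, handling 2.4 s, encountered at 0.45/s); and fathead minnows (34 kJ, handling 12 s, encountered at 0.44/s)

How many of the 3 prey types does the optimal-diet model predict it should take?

1

E/h in descending order: crayfish 14.6, fathead minnows 2.83, tadpoles 1.57 kJ/s. The optimal diet is the largest prefix of this list for which every included type satisfies E_i/h_i > R on the types above it.
Rate on top 1: 7.572. fathead minnows: 2.83 < 7.572 → exclude; stop.
Optimal diet: crayfish — 1 of 3 types.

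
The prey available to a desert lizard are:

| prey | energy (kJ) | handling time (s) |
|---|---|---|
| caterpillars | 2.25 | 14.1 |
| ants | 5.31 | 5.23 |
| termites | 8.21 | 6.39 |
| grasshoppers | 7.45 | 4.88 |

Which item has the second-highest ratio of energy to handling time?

In descending order of E/h:
grasshoppers: 7.45/4.88 = 1.53 kJ/s
termites: 8.21/6.39 = 1.28 kJ/s
ants: 5.31/5.23 = 1.02 kJ/s
caterpillars: 2.25/14.1 = 0.16 kJ/s

termites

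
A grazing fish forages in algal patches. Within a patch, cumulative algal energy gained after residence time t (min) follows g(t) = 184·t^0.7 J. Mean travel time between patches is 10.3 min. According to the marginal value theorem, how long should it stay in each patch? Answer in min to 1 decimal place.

24.0 min

By the marginal value theorem, leave when the instantaneous gain rate g'(t) equals the habitat-wide average g(t)/(T + t).
g'(t) = 0.7·184·t^-0.3. Setting 0.7·184·t^-0.3 = 184·t^0.7/(10.3+t) gives 0.7(10.3+t) = t, so 0.30·t = 0.7×10.3.
t* = 0.7×10.3/0.30 = 24.03 min.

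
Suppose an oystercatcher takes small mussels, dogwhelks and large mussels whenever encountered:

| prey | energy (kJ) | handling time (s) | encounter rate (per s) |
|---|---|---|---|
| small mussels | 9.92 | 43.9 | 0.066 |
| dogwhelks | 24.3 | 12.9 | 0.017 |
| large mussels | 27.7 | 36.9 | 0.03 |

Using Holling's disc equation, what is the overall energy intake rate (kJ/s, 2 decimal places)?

0.36 kJ/s

R = Σλ_iE_i / (1 + Σλ_ih_i)
Numerator: 0.066×9.92 + 0.017×24.3 + 0.03×27.7 = 1.899
Denominator: 1 + 0.066×43.9 + 0.017×12.9 + 0.03×36.9 = 5.224
R = 1.899/5.224 = 0.3635 kJ/s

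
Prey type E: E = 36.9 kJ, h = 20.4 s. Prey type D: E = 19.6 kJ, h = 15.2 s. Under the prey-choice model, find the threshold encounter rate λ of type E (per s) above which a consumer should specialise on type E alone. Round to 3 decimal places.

The zero-one rule: include type D iff E₂/h₂ > λE₁/(1+λh₁). Equality gives the switch point.
λE₁h₂ = E₂ + λE₂h₁ ⇒ λ = E₂/(E₁h₂ − E₂h₁) = 19.6/(560.9 − 399.8) = 0.1217 per s.

0.122 per s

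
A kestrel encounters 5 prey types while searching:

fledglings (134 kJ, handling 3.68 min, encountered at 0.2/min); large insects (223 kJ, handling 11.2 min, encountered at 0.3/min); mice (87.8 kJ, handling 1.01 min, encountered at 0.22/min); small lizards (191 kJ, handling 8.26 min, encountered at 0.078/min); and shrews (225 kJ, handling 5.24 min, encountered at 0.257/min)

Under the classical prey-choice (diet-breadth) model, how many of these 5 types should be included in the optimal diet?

3

E/h in descending order: mice 86.9, shrews 42.9, fledglings 36.4, small lizards 23.1, large insects 19.9 kJ/min. The optimal diet is the largest prefix of this list for which every included type satisfies E_i/h_i > R on the types above it.
Rate on top 1: 15.8. shrews: 42.9 > 15.8 → include.
Rate on top 2: 30.03. fledglings: 36.4 > 30.03 → include.
Rate on top 3: 31.45. small lizards: 23.1 < 31.45 → exclude; stop.
Optimal diet: mice, shrews, fledglings — 3 of 5 types.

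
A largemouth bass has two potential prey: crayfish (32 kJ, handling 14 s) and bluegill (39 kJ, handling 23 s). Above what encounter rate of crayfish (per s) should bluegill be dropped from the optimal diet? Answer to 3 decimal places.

0.205 per s

Drop bluegill once their profitability E₂/h₂ falls below the rate achievable on crayfish alone: E₂/h₂ = λE₁/(1 + λh₁).
Solve for λ: λE₁h₂ = E₂(1 + λh₁) → λ(E₁h₂ − E₂h₁) = E₂ → λ = E₂/(E₁h₂ − E₂h₁).
λ = 39/(32×23 − 39×14) = 39/190 = 0.2053 per s.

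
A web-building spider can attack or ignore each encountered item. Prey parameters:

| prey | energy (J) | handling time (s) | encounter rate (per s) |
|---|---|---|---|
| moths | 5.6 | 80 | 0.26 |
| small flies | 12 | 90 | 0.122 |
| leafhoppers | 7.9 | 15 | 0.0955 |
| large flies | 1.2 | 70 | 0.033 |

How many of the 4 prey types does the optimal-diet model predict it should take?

Rank by E/h (J/s): leafhoppers 0.527, small flies 0.133, moths 0.07, large flies 0.0171. Include each in turn until the next type's E/h falls below the running intake rate.
Rate on top 1: 0.3102. small flies: 0.133 < 0.3102 → exclude; stop.
Optimal diet: leafhoppers — 1 of 4 types.

1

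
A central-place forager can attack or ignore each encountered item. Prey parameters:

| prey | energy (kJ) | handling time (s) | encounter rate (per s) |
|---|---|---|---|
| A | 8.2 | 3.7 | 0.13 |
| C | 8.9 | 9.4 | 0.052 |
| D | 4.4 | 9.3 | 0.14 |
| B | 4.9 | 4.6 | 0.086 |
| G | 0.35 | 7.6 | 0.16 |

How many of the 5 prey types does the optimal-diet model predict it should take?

3

Rank by E/h (kJ/s): A 2.22, B 1.07, C 0.947, D 0.473, G 0.0461. Include each in turn until the next type's E/h falls below the running intake rate.
Rate on top 1: 0.7198. B: 1.07 > 0.7198 → include.
Rate on top 2: 0.7926. C: 0.947 > 0.7926 → include.
Rate on top 3: 0.8245. D: 0.473 < 0.8245 → exclude; stop.
Optimal diet: A, B, C — 3 of 5 types.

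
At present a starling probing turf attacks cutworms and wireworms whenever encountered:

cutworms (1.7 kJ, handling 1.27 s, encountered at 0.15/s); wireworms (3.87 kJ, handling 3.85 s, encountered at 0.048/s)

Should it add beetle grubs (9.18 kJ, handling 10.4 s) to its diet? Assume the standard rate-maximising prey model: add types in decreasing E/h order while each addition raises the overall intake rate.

Intake rate on the current diet: R = (0.15×1.7 + 0.048×3.87) / (1 + 0.15×1.27 + 0.048×3.85) = 0.4408/1.375 = 0.3205 kJ/s.
beetle grubs: E/h = 9.18/10.4 = 0.8827 kJ/s.
0.8827 > 0.3205, so adding beetle grubs raises the average — include it.

Yes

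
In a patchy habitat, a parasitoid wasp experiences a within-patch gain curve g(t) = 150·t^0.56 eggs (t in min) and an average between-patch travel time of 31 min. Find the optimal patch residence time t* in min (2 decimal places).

39.45 min

Maximise g(t)/(T+t): set derivative to zero → g'(t)(T+t) = g(t).
g'(t) = 0.56·150·t^-0.44. Setting 0.56·150·t^-0.44 = 150·t^0.56/(31+t) gives 0.56(31+t) = t, so 0.44·t = 0.56×31.
t* = 0.56×31/0.44 = 39.45 min.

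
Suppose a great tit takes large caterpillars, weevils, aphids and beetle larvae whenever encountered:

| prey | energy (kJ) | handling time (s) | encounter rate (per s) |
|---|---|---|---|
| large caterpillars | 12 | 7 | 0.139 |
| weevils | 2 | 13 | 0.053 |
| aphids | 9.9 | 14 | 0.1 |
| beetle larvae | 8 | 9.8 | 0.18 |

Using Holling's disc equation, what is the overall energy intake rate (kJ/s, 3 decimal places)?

0.722 kJ/s

R = (0.139×12 + 0.053×2 + 0.1×9.9 + 0.18×8) / (1 + 0.139×7 + 0.053×13 + 0.1×14 + 0.18×9.8) = 4.204/5.826 = 0.7216 kJ/s.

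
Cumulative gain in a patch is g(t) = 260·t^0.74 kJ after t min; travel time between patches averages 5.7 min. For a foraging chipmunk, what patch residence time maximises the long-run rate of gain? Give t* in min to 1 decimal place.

16.2 min

Maximise g(t)/(T+t): set derivative to zero → g'(t)(T+t) = g(t).
g'(t) = 0.74·260·t^-0.26. Setting 0.74·260·t^-0.26 = 260·t^0.74/(5.7+t) gives 0.74(5.7+t) = t, so 0.26·t = 0.74×5.7.
t* = 0.74×5.7/0.26 = 16.22 min.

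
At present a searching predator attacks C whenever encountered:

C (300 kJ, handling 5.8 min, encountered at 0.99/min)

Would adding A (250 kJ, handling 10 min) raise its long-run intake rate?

On C alone, R = ΣλE/(1+Σλh) = 297/6.742 = 44.05 kJ/min.
Profitability of A: 250/10 = 25 kJ/min.
Since 25 < R, time spent handling A is better spent searching.

No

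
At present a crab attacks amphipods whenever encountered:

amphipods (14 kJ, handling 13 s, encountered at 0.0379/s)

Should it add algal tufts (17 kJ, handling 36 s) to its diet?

Intake rate on the current diet: R = (0.0379×14) / (1 + 0.0379×13) = 0.5306/1.493 = 0.3555 kJ/s.
algal tufts: E/h = 17/36 = 0.4722 kJ/s.
0.4722 > 0.3555, so adding algal tufts raises the average — include it.

Yes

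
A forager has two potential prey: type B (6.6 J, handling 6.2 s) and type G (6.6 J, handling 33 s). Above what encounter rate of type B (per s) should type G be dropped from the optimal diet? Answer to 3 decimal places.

The zero-one rule: include type G iff E₂/h₂ > λE₁/(1+λh₁). Equality gives the switch point.
λE₁h₂ = E₂ + λE₂h₁ ⇒ λ = E₂/(E₁h₂ − E₂h₁) = 6.6/(217.8 − 40.92) = 0.03731 per s.

0.037 per s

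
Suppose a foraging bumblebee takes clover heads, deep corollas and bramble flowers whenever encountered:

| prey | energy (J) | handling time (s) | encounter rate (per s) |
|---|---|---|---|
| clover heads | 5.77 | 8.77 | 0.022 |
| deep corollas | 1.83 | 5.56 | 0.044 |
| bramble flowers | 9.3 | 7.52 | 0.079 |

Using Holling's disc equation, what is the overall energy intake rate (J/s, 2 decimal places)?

0.46 J/s

R = Σλ_iE_i / (1 + Σλ_ih_i)
Numerator: 0.022×5.77 + 0.044×1.83 + 0.079×9.3 = 0.9422
Denominator: 1 + 0.022×8.77 + 0.044×5.56 + 0.079×7.52 = 2.032
R = 0.9422/2.032 = 0.4637 J/s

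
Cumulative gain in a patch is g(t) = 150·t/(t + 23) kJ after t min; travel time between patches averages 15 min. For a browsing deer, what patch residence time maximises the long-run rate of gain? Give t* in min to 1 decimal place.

By the marginal value theorem, leave when the instantaneous gain rate g'(t) equals the habitat-wide average g(t)/(T + t).
g'(t) = 150·23/(t + 23)². Setting 150·23/(t+23)² = 150t/[(t+23)(15+t)] gives 23(15+t) = t(t+23), so t² = 23×15 = 345.
t* = √345 = 18.57 min.

18.6 min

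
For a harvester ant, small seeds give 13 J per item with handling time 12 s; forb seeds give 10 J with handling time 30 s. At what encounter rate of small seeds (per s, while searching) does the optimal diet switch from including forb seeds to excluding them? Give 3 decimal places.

0.037 per s

At the threshold, the rate on small seeds alone equals the profitability of forb seeds: λ·13/(1 + λ·12) = 10/30 = 0.3333.
Rearranging, λ(13 − 0.3333×12) = 0.3333, so λ = 0.3333/9 = 0.03704 per s.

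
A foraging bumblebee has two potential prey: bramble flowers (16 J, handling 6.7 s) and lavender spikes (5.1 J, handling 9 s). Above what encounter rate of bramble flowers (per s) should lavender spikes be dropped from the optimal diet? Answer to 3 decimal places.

0.046 per s

At the threshold, the rate on bramble flowers alone equals the profitability of lavender spikes: λ·16/(1 + λ·6.7) = 5.1/9 = 0.5667.
Rearranging, λ(16 − 0.5667×6.7) = 0.5667, so λ = 0.5667/12.2 = 0.04644 per s.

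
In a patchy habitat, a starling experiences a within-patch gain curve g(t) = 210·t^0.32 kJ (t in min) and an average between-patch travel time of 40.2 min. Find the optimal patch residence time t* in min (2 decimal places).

Optimal t* satisfies g'(t*) = g(t*)/(T + t*).
g'(t) = 0.32·210·t^-0.68. Setting 0.32·210·t^-0.68 = 210·t^0.32/(40.2+t) gives 0.32(40.2+t) = t, so 0.68·t = 0.32×40.2.
t* = 0.32×40.2/0.68 = 18.92 min.

18.92 min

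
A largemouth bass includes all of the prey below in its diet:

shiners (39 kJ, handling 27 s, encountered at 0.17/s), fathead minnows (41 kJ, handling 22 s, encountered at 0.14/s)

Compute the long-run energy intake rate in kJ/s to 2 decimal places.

1.43 kJ/s

Energy encountered per unit search time: 0.17×39 + 0.14×41 = 12.37 kJ/s.
Handling time per unit search time: 0.17×27 + 0.14×22 = 7.67.
Rate = 12.37/(1 + 7.67) = 1.427 kJ/s.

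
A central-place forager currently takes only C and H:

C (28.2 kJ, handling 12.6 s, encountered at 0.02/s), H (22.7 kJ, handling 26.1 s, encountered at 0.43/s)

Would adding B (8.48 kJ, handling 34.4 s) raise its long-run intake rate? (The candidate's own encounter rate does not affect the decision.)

No

Intake rate on the current diet: R = (0.02×28.2 + 0.43×22.7) / (1 + 0.02×12.6 + 0.43×26.1) = 10.32/12.48 = 0.8277 kJ/s.
Profitability of B: 8.48/34.4 = 0.2465 kJ/s.
0.2465 < 0.8277, so adding B would lower the average — exclude it.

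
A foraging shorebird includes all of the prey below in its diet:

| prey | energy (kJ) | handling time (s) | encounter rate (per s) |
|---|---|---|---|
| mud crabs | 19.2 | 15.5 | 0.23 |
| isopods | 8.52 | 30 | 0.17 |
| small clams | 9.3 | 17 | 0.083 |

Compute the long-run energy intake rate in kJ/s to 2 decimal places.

R = (0.23×19.2 + 0.17×8.52 + 0.083×9.3) / (1 + 0.23×15.5 + 0.17×30 + 0.083×17) = 6.636/11.08 = 0.5992 kJ/s.

0.60 kJ/s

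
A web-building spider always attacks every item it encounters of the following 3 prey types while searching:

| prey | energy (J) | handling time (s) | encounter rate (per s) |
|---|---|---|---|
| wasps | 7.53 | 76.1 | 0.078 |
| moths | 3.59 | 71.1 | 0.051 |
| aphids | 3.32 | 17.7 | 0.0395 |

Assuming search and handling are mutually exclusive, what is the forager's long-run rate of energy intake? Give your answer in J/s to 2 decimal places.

R = (0.078×7.53 + 0.051×3.59 + 0.0395×3.32) / (1 + 0.078×76.1 + 0.051×71.1 + 0.0395×17.7) = 0.9016/11.26 = 0.08006 J/s.

0.08 J/s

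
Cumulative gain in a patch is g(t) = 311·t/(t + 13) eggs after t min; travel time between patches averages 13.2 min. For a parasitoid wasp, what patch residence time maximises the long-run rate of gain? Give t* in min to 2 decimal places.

Maximise g(t)/(T+t): set derivative to zero → g'(t)(T+t) = g(t).
g'(t) = 311·13/(t + 13)². Setting 311·13/(t+13)² = 311t/[(t+13)(13.2+t)] gives 13(13.2+t) = t(t+13), so t² = 13×13.2 = 171.6.
t* = √171.6 = 13.1 min.

13.10 min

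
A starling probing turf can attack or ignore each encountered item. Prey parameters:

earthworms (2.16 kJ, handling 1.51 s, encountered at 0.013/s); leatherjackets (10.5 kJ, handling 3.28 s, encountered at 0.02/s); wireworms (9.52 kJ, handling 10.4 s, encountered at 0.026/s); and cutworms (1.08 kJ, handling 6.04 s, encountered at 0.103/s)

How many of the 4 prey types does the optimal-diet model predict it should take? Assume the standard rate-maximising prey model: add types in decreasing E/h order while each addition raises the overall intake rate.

Profitabilities (E/h, kJ/s): leatherjackets 3.2, earthworms 1.43, wireworms 0.915, cutworms 0.179. Add prey in this order while the next type's profitability exceeds the intake rate on those already taken.
Rate on top 1: 0.1971. earthworms: 1.43 > 0.1971 → include.
Rate on top 2: 0.2194. wireworms: 0.915 > 0.2194 → include.
Rate on top 3: 0.3582. cutworms: 0.179 < 0.3582 → exclude; stop.
Optimal diet: leatherjackets, earthworms, wireworms — 3 of 4 types.

3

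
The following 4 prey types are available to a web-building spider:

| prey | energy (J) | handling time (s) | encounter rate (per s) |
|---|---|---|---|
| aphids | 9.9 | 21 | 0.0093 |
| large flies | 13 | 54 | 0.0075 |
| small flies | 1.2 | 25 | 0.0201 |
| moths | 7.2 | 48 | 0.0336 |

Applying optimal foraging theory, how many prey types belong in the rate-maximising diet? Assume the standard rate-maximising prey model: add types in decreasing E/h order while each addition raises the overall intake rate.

3

Profitabilities (E/h, J/s): aphids 0.471, large flies 0.241, moths 0.15, small flies 0.048. Add prey in this order while the next type's profitability exceeds the intake rate on those already taken.
Rate on top 1: 0.07703. large flies: 0.241 > 0.07703 → include.
Rate on top 2: 0.1185. moths: 0.15 > 0.1185 → include.
Rate on top 3: 0.1343. small flies: 0.048 < 0.1343 → exclude; stop.
Optimal diet: aphids, large flies, moths — 3 of 4 types.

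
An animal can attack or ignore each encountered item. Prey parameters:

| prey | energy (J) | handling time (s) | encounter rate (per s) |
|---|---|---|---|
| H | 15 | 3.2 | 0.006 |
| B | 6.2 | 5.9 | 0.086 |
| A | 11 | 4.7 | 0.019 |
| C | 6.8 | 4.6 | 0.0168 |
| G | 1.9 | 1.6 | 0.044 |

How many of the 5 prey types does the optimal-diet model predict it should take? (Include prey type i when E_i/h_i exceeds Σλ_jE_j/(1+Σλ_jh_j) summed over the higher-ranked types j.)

5

Profitabilities (E/h, J/s): H 4.69, A 2.34, C 1.48, G 1.19, B 1.05. Add prey in this order while the next type's profitability exceeds the intake rate on those already taken.
Rate on top 1: 0.0883. A: 2.34 > 0.0883 → include.
Rate on top 2: 0.2697. C: 1.48 > 0.2697 → include.
Rate on top 3: 0.3485. G: 1.19 > 0.3485 → include.
Rate on top 4: 0.3955. B: 1.05 > 0.3955 → include.
Optimal diet: H, A, C, G, B — 5 of 5 types.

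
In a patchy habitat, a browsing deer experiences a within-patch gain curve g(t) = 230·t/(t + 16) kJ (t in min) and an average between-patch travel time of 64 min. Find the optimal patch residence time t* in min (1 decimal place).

32.0 min

Optimal t* satisfies g'(t*) = g(t*)/(T + t*).
g'(t) = 230·16/(t + 16)². Setting 230·16/(t+16)² = 230t/[(t+16)(64+t)] gives 16(64+t) = t(t+16), so t² = 16×64 = 1024.
t* = √1024 = 32 min.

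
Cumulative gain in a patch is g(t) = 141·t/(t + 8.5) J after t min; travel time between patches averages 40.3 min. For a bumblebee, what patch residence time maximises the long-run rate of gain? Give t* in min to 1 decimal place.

18.5 min

By the marginal value theorem, leave when the instantaneous gain rate g'(t) equals the habitat-wide average g(t)/(T + t).
g'(t) = 141·8.5/(t + 8.5)². Setting 141·8.5/(t+8.5)² = 141t/[(t+8.5)(40.3+t)] gives 8.5(40.3+t) = t(t+8.5), so t² = 8.5×40.3 = 342.5.
t* = √342.5 = 18.51 min.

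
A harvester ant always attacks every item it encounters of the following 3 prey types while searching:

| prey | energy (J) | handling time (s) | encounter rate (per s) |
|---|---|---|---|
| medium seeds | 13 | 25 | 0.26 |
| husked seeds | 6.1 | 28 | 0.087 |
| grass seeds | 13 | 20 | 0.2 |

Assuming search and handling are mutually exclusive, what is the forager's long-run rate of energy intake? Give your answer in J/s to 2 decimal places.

0.47 J/s

Energy encountered per unit search time: 0.26×13 + 0.087×6.1 + 0.2×13 = 6.511 J/s.
Handling time per unit search time: 0.26×25 + 0.087×28 + 0.2×20 = 12.94.
Rate = 6.511/(1 + 12.94) = 0.4672 J/s.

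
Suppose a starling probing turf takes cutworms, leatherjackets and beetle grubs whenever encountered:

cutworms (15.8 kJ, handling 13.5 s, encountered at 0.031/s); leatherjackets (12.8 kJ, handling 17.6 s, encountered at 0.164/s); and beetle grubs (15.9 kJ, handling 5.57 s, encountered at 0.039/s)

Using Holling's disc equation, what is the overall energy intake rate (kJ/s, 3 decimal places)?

Energy encountered per unit search time: 0.031×15.8 + 0.164×12.8 + 0.039×15.9 = 3.209 kJ/s.
Handling time per unit search time: 0.031×13.5 + 0.164×17.6 + 0.039×5.57 = 3.522.
Rate = 3.209/(1 + 3.522) = 0.7096 kJ/s.

0.710 kJ/s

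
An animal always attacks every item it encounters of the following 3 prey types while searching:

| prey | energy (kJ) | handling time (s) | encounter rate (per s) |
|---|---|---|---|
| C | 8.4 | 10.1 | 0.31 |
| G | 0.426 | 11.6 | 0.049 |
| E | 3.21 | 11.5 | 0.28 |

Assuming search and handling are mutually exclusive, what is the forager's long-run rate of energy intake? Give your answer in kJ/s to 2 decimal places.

Energy encountered per unit search time: 0.31×8.4 + 0.049×0.426 + 0.28×3.21 = 3.524 kJ/s.
Handling time per unit search time: 0.31×10.1 + 0.049×11.6 + 0.28×11.5 = 6.919.
Rate = 3.524/(1 + 6.919) = 0.4449 kJ/s.

0.44 kJ/s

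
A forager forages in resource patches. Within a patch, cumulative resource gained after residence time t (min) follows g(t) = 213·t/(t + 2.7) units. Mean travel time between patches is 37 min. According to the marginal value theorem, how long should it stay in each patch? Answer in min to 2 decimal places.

Maximise g(t)/(T+t): set derivative to zero → g'(t)(T+t) = g(t).
g'(t) = 213·2.7/(t + 2.7)². Setting 213·2.7/(t+2.7)² = 213t/[(t+2.7)(37+t)] gives 2.7(37+t) = t(t+2.7), so t² = 2.7×37 = 99.9.
t* = √99.9 = 9.995 min.

9.99 min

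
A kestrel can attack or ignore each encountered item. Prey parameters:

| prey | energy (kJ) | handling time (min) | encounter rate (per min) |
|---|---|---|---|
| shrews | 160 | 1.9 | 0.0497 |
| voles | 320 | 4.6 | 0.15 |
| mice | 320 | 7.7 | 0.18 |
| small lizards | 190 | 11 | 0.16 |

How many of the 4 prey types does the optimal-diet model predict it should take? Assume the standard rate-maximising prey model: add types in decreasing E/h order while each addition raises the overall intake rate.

Rank by E/h (kJ/min): shrews 84.2, voles 69.6, mice 41.6, small lizards 17.3. Include each in turn until the next type's E/h falls below the running intake rate.
Rate on top 1: 7.266. voles: 69.6 > 7.266 → include.
Rate on top 2: 31.36. mice: 41.6 > 31.36 → include.
Rate on top 3: 35.82. small lizards: 17.3 < 35.82 → exclude; stop.
Optimal diet: shrews, voles, mice — 3 of 4 types.

3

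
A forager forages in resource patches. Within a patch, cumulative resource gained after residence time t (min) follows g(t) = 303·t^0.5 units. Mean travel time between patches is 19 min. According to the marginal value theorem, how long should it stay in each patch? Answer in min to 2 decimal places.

Optimal t* satisfies g'(t*) = g(t*)/(T + t*).
g'(t) = 0.5·303·t^-0.5. Setting 0.5·303·t^-0.5 = 303·t^0.5/(19+t) gives 0.5(19+t) = t, so 0.50·t = 0.5×19.
t* = 0.5×19/0.50 = 19 min.

19.00 min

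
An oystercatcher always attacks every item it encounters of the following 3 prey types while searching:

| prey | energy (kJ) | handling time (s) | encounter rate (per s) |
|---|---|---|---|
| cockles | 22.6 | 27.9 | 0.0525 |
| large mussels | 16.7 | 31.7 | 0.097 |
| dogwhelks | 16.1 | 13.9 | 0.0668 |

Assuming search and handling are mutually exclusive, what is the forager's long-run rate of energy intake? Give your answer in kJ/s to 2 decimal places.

R = Σλ_iE_i / (1 + Σλ_ih_i)
Numerator: 0.0525×22.6 + 0.097×16.7 + 0.0668×16.1 = 3.882
Denominator: 1 + 0.0525×27.9 + 0.097×31.7 + 0.0668×13.9 = 6.468
R = 3.882/6.468 = 0.6002 kJ/s

0.60 kJ/s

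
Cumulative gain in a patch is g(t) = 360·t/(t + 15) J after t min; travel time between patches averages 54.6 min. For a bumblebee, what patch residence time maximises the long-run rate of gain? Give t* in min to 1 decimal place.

Maximise g(t)/(T+t): set derivative to zero → g'(t)(T+t) = g(t).
g'(t) = 360·15/(t + 15)². Setting 360·15/(t+15)² = 360t/[(t+15)(54.6+t)] gives 15(54.6+t) = t(t+15), so t² = 15×54.6 = 819.
t* = √819 = 28.62 min.

28.6 min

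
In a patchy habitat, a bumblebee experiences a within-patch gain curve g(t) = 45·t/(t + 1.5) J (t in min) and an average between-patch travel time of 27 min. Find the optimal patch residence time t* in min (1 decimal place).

By the marginal value theorem, leave when the instantaneous gain rate g'(t) equals the habitat-wide average g(t)/(T + t).
g'(t) = 45·1.5/(t + 1.5)². Setting 45·1.5/(t+1.5)² = 45t/[(t+1.5)(27+t)] gives 1.5(27+t) = t(t+1.5), so t² = 1.5×27 = 40.5.
t* = √40.5 = 6.364 min.

6.4 min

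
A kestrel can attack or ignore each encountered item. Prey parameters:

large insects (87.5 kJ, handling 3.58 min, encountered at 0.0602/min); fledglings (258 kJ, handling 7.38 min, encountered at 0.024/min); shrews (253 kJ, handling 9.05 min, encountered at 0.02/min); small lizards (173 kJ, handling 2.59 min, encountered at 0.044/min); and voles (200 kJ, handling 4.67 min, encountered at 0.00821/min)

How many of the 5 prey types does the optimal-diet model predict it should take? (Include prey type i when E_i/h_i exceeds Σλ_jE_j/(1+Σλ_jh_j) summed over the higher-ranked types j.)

5

E/h in descending order: small lizards 66.8, voles 42.8, fledglings 35, shrews 28, large insects 24.4 kJ/min. The optimal diet is the largest prefix of this list for which every included type satisfies E_i/h_i > R on the types above it.
Rate on top 1: 6.833. voles: 42.8 > 6.833 → include.
Rate on top 2: 8.031. fledglings: 35 > 8.031 → include.
Rate on top 3: 11.62. shrews: 28 > 11.62 → include.
Rate on top 4: 13.58. large insects: 24.4 > 13.58 → include.
Optimal diet: small lizards, voles, fledglings, shrews, large insects — 5 of 5 types.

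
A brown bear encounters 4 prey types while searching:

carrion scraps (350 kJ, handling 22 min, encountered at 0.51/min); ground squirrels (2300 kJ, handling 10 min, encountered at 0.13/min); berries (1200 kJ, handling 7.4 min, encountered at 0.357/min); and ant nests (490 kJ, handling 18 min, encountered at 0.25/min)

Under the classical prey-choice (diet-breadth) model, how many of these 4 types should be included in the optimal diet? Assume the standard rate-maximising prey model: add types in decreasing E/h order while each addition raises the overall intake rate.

Profitabilities (E/h, kJ/min): ground squirrels 230, berries 162, ant nests 27.2, carrion scraps 15.9. Add prey in this order while the next type's profitability exceeds the intake rate on those already taken.
Rate on top 1: 130. berries: 162 > 130 → include.
Rate on top 2: 147.2. ant nests: 27.2 < 147.2 → exclude; stop.
Optimal diet: ground squirrels, berries — 2 of 4 types.

2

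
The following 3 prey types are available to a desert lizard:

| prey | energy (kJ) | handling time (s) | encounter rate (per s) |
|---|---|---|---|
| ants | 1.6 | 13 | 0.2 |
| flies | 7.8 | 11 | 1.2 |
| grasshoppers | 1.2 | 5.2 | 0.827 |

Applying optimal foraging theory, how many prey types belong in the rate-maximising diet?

1

Rank by E/h (kJ/s): flies 0.709, grasshoppers 0.231, ants 0.123. Include each in turn until the next type's E/h falls below the running intake rate.
Rate on top 1: 0.6592. grasshoppers: 0.231 < 0.6592 → exclude; stop.
Optimal diet: flies — 1 of 3 types.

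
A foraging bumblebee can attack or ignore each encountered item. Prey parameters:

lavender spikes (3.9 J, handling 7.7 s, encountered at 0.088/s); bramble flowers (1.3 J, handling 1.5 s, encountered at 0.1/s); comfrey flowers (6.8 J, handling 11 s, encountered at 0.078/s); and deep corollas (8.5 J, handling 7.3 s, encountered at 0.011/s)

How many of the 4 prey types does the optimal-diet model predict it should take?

Profitabilities (E/h, J/s): deep corollas 1.16, bramble flowers 0.867, comfrey flowers 0.618, lavender spikes 0.506. Add prey in this order while the next type's profitability exceeds the intake rate on those already taken.
Rate on top 1: 0.08655. bramble flowers: 0.867 > 0.08655 → include.
Rate on top 2: 0.1817. comfrey flowers: 0.618 > 0.1817 → include.
Rate on top 3: 0.361. lavender spikes: 0.506 > 0.361 → include.
Optimal diet: deep corollas, bramble flowers, comfrey flowers, lavender spikes — 4 of 4 types.

4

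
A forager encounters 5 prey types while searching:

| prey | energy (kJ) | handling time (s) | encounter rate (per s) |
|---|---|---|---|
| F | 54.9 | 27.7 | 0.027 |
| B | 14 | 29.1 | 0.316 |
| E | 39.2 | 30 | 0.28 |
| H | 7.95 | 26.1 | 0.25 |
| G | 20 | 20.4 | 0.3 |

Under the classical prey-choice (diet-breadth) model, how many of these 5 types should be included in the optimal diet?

2

E/h in descending order: F 1.98, E 1.31, G 0.98, B 0.481, H 0.305 kJ/s. The optimal diet is the largest prefix of this list for which every included type satisfies E_i/h_i > R on the types above it.
Rate on top 1: 0.848. E: 1.31 > 0.848 → include.
Rate on top 2: 1.228. G: 0.98 < 1.228 → exclude; stop.
Optimal diet: F, E — 2 of 5 types.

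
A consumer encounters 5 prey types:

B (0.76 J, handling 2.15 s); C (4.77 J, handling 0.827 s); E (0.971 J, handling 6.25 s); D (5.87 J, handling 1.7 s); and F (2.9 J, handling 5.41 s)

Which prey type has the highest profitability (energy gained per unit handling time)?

C

Profitability E/h (J/s): B = 0.76/2.15 = 0.353, C = 4.77/0.827 = 5.77, E = 0.971/6.25 = 0.155, D = 5.87/1.7 = 3.45, F = 2.9/5.41 = 0.536.
Ranked: C > D > F > B > E.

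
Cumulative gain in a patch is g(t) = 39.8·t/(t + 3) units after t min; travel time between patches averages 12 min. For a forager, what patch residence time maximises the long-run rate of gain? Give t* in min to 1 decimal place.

Optimal t* satisfies g'(t*) = g(t*)/(T + t*).
g'(t) = 39.8·3/(t + 3)². Setting 39.8·3/(t+3)² = 39.8t/[(t+3)(12+t)] gives 3(12+t) = t(t+3), so t² = 3×12 = 36.
t* = √36 = 6 min.

6.0 min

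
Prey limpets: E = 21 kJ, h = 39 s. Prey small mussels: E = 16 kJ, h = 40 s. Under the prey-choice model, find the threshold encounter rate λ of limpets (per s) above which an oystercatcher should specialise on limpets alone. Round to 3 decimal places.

The zero-one rule: include small mussels iff E₂/h₂ > λE₁/(1+λh₁). Equality gives the switch point.
λE₁h₂ = E₂ + λE₂h₁ ⇒ λ = E₂/(E₁h₂ − E₂h₁) = 16/(840 − 624) = 0.07407 per s.

0.074 per s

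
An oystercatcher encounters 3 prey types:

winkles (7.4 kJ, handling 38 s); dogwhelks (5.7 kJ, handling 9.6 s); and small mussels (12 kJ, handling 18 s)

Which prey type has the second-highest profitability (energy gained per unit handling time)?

dogwhelks

In descending order of E/h:
small mussels: 12/18 = 0.667 kJ/s
dogwhelks: 5.7/9.6 = 0.594 kJ/s
winkles: 7.4/38 = 0.195 kJ/s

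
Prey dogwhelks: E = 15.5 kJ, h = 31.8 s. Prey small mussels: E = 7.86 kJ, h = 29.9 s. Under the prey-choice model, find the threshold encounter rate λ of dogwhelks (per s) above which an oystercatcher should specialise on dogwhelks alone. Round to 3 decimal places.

At the threshold, the rate on dogwhelks alone equals the profitability of small mussels: λ·15.5/(1 + λ·31.8) = 7.86/29.9 = 0.2629.
Rearranging, λ(15.5 − 0.2629×31.8) = 0.2629, so λ = 0.2629/7.141 = 0.03681 per s.

0.037 per s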